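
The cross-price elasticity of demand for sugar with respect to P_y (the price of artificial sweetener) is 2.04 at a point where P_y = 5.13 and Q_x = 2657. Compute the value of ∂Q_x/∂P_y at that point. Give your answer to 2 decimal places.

1056.58

ε = (∂Q_x/∂P_y)·(P_y/Q_x) ⇒ ∂Q_x/∂P_y = ε·Q_x/P_y = 2.04 × 2657/5.13 ≈ 1056.58.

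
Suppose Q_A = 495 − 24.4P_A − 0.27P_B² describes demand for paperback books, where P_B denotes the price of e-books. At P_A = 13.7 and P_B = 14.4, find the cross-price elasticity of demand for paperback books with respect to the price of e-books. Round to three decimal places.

-1.069

At P_A = 13.7 and P_B = 14.4: Q_A = 104.733.
∂Q_A/∂P_B = -0.54P_B = -0.54(14.4) = -7.7760.
ε = (∂Q_A/∂P_B)(P_B/Q_A) = -7.7760 × (14.4/104.733) ≈ -1.069.
ε < 0: complements.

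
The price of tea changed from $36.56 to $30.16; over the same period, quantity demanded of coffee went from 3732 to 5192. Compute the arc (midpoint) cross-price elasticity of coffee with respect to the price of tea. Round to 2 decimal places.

ΔQ_A = 5192 − 3732 = 1460; ΔP_B = 30.16 − 36.56 = -6.4.
Midpoints: Q̄_A = 4462.0, P̄_B = 33.36.
ε = (ΔQ_A/Q̄_A)/(ΔP_B/P̄_B) = (1460/4462.0)/(-6.4/33.36) ≈ -1.71.
ε < 0: coffee and tea are complements.

-1.71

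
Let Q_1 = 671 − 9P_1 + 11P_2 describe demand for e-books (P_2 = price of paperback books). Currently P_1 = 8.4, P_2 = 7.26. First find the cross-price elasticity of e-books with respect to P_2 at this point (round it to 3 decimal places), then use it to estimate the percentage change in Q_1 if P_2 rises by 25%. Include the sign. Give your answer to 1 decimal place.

3.0%

At P_1 = 8.4, P_2 = 7.26: Q_1 = 675.26.
∂Q_1/∂P_2 = 11.
ε = (∂Q_1/∂P_2)(P_2/Q_1) = 11.0000 × 7.26/675.26 ≈ 0.118.
%ΔQ_1 ≈ ε × %ΔP_2 = 0.118 × (25%) = 3.0%.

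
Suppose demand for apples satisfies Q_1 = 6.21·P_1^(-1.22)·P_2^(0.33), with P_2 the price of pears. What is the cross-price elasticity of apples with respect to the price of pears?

In a log-linear (constant-elasticity) demand function, the coefficient on the exponent of P_2 is the cross-price elasticity.
ε = 0.33. Positive, so apples and pears are substitutes.

0.33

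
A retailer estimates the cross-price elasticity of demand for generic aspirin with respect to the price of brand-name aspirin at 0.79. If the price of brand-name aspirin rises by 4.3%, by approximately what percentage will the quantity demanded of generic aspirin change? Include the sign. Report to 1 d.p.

%ΔQ ≈ ε × %ΔP of brand-name aspirin = 0.79 × (4.3%) = 3.4%.
Demand for generic aspirin rises by about 3.4%.

3.4%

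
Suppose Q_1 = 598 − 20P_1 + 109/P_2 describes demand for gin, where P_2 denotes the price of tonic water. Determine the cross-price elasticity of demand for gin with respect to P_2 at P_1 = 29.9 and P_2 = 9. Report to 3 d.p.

-1.000

At P_1 = 29.9 and P_2 = 9: Q_1 = 12.111.
∂Q_1/∂P_2 = −109/P_2² = -1.3457.
ε = (∂Q_1/∂P_2)(P_2/Q_1) = -1.3457 × (9/12.111) ≈ -1.000.
ε < 0: complements.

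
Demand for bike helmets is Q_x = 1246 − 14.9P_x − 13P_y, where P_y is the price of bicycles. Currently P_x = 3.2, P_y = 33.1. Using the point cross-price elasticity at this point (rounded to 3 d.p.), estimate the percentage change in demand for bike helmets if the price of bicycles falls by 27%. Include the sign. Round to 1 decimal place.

15.1%

At P_x = 3.2, P_y = 33.1: Q_x = 768.02.
∂Q_x/∂P_y = -13.
ε = (∂Q_x/∂P_y)(P_y/Q_x) = -13.0000 × 33.1/768.02 ≈ -0.560.
%ΔQ_x ≈ ε × %ΔP_y = -0.560 × (-27%) = 15.1%.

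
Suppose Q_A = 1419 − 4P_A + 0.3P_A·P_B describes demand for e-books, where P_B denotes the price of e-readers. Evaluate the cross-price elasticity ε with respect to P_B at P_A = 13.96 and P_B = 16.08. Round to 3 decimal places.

0.047

At P_A = 13.96 and P_B = 16.08: Q_A = 1430.503.
∂Q_A/∂P_B = 0.3P_A = 0.3(13.96) = 4.1880.
ε = (∂Q_A/∂P_B)(P_B/Q_A) = 4.1880 × (16.08/1430.503) ≈ 0.047.
ε > 0: substitutes.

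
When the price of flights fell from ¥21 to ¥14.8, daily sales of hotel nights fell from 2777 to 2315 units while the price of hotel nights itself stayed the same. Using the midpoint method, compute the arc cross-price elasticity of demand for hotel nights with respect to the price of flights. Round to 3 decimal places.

ΔQ_A = 2315 − 2777 = -462; ΔP_B = 14.8 − 21 = -6.2.
Midpoints: Q̄_A = 2546.0, P̄_B = 17.90.
ε = (ΔQ_A/Q̄_A)/(ΔP_B/P̄_B) = (-462/2546.0)/(-6.2/17.90) ≈ 0.524.

0.524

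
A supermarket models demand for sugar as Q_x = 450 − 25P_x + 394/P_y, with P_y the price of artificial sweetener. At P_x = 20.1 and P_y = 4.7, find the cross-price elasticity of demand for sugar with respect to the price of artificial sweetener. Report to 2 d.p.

At P_x = 20.1 and P_y = 4.7: Q_x = 31.330.
∂Q_x/∂P_y = −394/P_y² = -17.8361.
ε = (∂Q_x/∂P_y)(P_y/Q_x) = -17.8361 × (4.7/31.330) ≈ -2.68.
ε < 0: complements.

-2.68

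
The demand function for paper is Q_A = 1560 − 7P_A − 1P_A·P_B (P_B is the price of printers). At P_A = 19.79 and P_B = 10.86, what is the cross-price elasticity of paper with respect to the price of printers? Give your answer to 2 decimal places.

-0.18

At P_A = 19.79 and P_B = 10.86: Q_A = 1206.551.
∂Q_A/∂P_B = -1P_A = -1(19.79) = -19.7900.
ε = (∂Q_A/∂P_B)(P_B/Q_A) = -19.7900 × (10.86/1206.551) ≈ -0.18.
ε < 0: complements.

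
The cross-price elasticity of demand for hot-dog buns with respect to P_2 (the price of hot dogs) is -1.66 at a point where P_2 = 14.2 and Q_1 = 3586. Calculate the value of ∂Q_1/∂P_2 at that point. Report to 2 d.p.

-419.21

ε = (∂Q_1/∂P_2)·(P_2/Q_1) ⇒ ∂Q_1/∂P_2 = ε·Q_1/P_2 = -1.66 × 3586/14.2 ≈ -419.21.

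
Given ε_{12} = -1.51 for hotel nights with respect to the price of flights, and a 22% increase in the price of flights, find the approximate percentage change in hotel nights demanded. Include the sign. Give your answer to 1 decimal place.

%ΔQ ≈ ε × %ΔP of flights = -1.51 × (22%) = -33.2%.
Demand for hotel nights falls by about 33.2%.

-33.2%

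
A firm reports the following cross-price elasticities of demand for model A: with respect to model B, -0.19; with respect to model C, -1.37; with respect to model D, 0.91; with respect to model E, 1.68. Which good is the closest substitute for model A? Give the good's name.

Substitutes have ε > 0. Among the positive values, 1.68 (model E) is largest.

model E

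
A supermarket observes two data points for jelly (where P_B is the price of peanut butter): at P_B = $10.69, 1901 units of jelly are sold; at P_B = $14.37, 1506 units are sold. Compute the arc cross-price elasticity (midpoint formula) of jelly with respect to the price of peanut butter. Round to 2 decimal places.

-0.79

ΔQ_A = 1506 − 1901 = -395; ΔP_B = 14.37 − 10.69 = 3.68.
Midpoints: Q̄_A = 1703.5, P̄_B = 12.53.
ε = (ΔQ_A/Q̄_A)/(ΔP_B/P̄_B) = (-395/1703.5)/(3.68/12.53) ≈ -0.79.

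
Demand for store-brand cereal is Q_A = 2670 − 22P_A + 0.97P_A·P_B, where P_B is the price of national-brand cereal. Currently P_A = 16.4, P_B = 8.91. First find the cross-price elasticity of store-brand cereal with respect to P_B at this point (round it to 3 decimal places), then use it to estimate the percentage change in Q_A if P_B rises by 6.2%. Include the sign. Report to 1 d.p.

At P_A = 16.4, P_B = 8.91: Q_A = 2450.940.
∂Q_A/∂P_B = 0.97P_A = 15.9080.
ε = (∂Q_A/∂P_B)(P_B/Q_A) = 15.9080 × 8.91/2450.940 ≈ 0.058.
%ΔQ_A ≈ ε × %ΔP_B = 0.058 × (6.2%) = 0.4%.

0.4%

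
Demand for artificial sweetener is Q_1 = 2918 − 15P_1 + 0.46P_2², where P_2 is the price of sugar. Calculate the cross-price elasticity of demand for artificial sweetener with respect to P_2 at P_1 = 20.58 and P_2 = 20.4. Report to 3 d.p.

At P_1 = 20.58 and P_2 = 20.4: Q_1 = 2800.734.
∂Q_1/∂P_2 = 0.92P_2 = 0.92(20.4) = 18.7680.
ε = (∂Q_1/∂P_2)(P_2/Q_1) = 18.7680 × (20.4/2800.734) ≈ 0.137.
ε > 0: substitutes.

0.137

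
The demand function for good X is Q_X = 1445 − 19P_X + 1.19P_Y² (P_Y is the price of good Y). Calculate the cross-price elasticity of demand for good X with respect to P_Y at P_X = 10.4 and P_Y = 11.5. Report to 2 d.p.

0.22

At P_X = 10.4 and P_Y = 11.5: Q_X = 1404.778.
∂Q_X/∂P_Y = 2.38P_Y = 2.38(11.5) = 27.3700.
ε = (∂Q_X/∂P_Y)(P_Y/Q_X) = 27.3700 × (11.5/1404.778) ≈ 0.22.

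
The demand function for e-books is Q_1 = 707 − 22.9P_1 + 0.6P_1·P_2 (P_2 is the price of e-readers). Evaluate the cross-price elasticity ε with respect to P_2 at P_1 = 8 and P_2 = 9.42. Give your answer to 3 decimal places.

At P_1 = 8 and P_2 = 9.42: Q_1 = 569.016.
∂Q_1/∂P_2 = 0.6P_1 = 0.6(8) = 4.8000.
ε = (∂Q_1/∂P_2)(P_2/Q_1) = 4.8000 × (9.42/569.016) ≈ 0.079.

0.079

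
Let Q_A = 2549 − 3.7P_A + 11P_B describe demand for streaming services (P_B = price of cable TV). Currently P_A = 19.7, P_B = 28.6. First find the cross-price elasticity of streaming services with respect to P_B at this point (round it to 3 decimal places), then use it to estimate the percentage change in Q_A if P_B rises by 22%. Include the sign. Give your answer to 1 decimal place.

2.5%

At P_A = 19.7, P_B = 28.6: Q_A = 2790.71.
∂Q_A/∂P_B = 11.
ε = (∂Q_A/∂P_B)(P_B/Q_A) = 11.0000 × 28.6/2790.71 ≈ 0.113.
%ΔQ_A ≈ ε × %ΔP_B = 0.113 × (22%) = 2.5%.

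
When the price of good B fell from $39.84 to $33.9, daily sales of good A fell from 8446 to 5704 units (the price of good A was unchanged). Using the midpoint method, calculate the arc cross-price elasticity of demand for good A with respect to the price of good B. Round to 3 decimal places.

2.406

ΔQ_A = 5704 − 8446 = -2742; ΔP_B = 33.9 − 39.84 = -5.94.
Midpoints: Q̄_A = 7075.0, P̄_B = 36.87.
ε = (ΔQ_A/Q̄_A)/(ΔP_B/P̄_B) = (-2742/7075.0)/(-5.94/36.87) ≈ 2.406.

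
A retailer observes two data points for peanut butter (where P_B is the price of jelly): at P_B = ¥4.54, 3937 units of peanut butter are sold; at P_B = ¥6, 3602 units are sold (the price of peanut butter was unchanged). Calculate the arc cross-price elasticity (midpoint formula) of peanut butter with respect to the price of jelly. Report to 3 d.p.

-0.321

ΔQ_A = 3602 − 3937 = -335; ΔP_B = 6 − 4.54 = 1.46.
Midpoints: Q̄_A = 3769.5, P̄_B = 5.27.
ε = (ΔQ_A/Q̄_A)/(ΔP_B/P̄_B) = (-335/3769.5)/(1.46/5.27) ≈ -0.321.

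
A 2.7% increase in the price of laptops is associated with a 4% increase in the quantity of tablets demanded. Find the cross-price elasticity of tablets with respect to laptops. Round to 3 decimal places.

1.481

ε = (%ΔQ of tablets) / (%ΔP of laptops) = (4%) / (2.7%) ≈ 1.481.
Positive cross-price elasticity: substitutes.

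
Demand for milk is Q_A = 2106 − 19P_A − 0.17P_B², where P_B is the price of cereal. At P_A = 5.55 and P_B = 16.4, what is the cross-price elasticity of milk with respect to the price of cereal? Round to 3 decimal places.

-0.047

At P_A = 5.55 and P_B = 16.4: Q_A = 1954.827.
∂Q_A/∂P_B = -0.34P_B = -0.34(16.4) = -5.5760.
ε = (∂Q_A/∂P_B)(P_B/Q_A) = -5.5760 × (16.4/1954.827) ≈ -0.047.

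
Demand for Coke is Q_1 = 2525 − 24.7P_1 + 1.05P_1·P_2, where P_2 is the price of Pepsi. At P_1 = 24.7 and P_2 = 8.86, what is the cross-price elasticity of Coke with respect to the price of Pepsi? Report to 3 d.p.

0.107

At P_1 = 24.7 and P_2 = 8.86: Q_1 = 2144.694.
∂Q_1/∂P_2 = 1.05P_1 = 1.05(24.7) = 25.9350.
ε = (∂Q_1/∂P_2)(P_2/Q_1) = 25.9350 × (8.86/2144.694) ≈ 0.107.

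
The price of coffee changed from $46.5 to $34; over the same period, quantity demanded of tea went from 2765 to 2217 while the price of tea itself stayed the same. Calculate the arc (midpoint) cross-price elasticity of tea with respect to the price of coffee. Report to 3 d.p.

0.708

ΔQ_A = 2217 − 2765 = -548; ΔP_B = 34 − 46.5 = -12.5.
Midpoints: Q̄_A = 2491.0, P̄_B = 40.25.
ε = (ΔQ_A/Q̄_A)/(ΔP_B/P̄_B) = (-548/2491.0)/(-12.5/40.25) ≈ 0.708.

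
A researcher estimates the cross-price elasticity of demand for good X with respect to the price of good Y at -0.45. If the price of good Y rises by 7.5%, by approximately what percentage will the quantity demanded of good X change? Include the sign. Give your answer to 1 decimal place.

-3.4%

%ΔQ ≈ ε × %ΔP of good Y = -0.45 × (7.5%) = -3.4%.
Demand for good X falls by about 3.4%.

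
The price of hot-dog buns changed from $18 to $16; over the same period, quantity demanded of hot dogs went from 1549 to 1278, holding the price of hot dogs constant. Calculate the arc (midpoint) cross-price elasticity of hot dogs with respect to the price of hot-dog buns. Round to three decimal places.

ΔQ_A = 1278 − 1549 = -271; ΔP_B = 16 − 18 = -2.
Midpoints: Q̄_A = 1413.5, P̄_B = 17.00.
ε = (ΔQ_A/Q̄_A)/(ΔP_B/P̄_B) = (-271/1413.5)/(-2/17.00) ≈ 1.630.
ε > 0: hot dogs and hot-dog buns are substitutes.

1.630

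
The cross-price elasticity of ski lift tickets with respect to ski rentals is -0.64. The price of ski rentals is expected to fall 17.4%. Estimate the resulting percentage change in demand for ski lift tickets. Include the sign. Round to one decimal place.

%ΔQ ≈ ε × %ΔP of ski rentals = -0.64 × (-17.4%) = 11.1%.
Demand for ski lift tickets rises by about 11.1%.

11.1%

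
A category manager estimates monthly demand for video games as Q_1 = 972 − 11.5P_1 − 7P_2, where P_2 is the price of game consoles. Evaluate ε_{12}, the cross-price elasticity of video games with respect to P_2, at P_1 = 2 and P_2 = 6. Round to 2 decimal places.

-0.05

At P_1 = 2 and P_2 = 6: Q_1 = 907.
∂Q_1/∂P_2 = -7.
ε = (∂Q_1/∂P_2)(P_2/Q_1) = -7 × (6/907) ≈ -0.05.
Since ε < 0, video games and game consoles are complements.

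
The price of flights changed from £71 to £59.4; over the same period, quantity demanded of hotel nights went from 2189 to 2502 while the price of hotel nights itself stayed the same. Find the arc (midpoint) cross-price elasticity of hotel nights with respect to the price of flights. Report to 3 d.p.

-0.750

ΔQ_A = 2502 − 2189 = 313; ΔP_B = 59.4 − 71 = -11.6.
Midpoints: Q̄_A = 2345.5, P̄_B = 65.20.
ε = (ΔQ_A/Q̄_A)/(ΔP_B/P̄_B) = (313/2345.5)/(-11.6/65.20) ≈ -0.750.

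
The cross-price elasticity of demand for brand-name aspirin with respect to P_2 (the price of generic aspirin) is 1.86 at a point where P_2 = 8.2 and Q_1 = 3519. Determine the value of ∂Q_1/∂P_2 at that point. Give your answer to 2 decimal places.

ε = (∂Q_1/∂P_2)·(P_2/Q_1) ⇒ ∂Q_1/∂P_2 = ε·Q_1/P_2 = 1.86 × 3519/8.2 ≈ 798.21.

798.21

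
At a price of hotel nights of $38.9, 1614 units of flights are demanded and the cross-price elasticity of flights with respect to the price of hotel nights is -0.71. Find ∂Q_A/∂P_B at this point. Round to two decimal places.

ε = (∂Q_A/∂P_B)·(P_B/Q_A) ⇒ ∂Q_A/∂P_B = ε·Q_A/P_B = -0.71 × 1614/38.9 ≈ -29.46.

-29.46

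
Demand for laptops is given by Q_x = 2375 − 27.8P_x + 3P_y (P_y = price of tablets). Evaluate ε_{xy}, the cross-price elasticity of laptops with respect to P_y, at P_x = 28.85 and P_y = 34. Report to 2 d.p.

At P_x = 28.85 and P_y = 34: Q_x = 1674.97.
∂Q_x/∂P_y = 3.
ε = (∂Q_x/∂P_y)(P_y/Q_x) = 3 × (34/1674.97) ≈ 0.06.
Since ε > 0, laptops and tablets are substitutes.

0.06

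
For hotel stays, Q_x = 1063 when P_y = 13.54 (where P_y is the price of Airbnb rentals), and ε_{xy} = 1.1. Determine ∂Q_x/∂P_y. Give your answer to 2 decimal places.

ε = (∂Q_x/∂P_y)·(P_y/Q_x) ⇒ ∂Q_x/∂P_y = ε·Q_x/P_y = 1.1 × 1063/13.54 ≈ 86.36.

86.36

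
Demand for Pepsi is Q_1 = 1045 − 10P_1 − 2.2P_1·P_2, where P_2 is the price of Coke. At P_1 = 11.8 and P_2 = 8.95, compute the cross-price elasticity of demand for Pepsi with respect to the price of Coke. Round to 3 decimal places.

-0.334

At P_1 = 11.8 and P_2 = 8.95: Q_1 = 694.658.
∂Q_1/∂P_2 = -2.2P_1 = -2.2(11.8) = -25.9600.
ε = (∂Q_1/∂P_2)(P_2/Q_1) = -25.9600 × (8.95/694.658) ≈ -0.334.
ε < 0: complements.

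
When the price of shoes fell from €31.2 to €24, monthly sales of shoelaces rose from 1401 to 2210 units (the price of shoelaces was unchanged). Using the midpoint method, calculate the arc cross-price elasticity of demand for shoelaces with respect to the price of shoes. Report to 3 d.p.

ΔQ_A = 2210 − 1401 = 809; ΔP_B = 24 − 31.2 = -7.2.
Midpoints: Q̄_A = 1805.5, P̄_B = 27.60.
ε = (ΔQ_A/Q̄_A)/(ΔP_B/P̄_B) = (809/1805.5)/(-7.2/27.60) ≈ -1.718.
ε < 0: shoelaces and shoes are complements.

-1.718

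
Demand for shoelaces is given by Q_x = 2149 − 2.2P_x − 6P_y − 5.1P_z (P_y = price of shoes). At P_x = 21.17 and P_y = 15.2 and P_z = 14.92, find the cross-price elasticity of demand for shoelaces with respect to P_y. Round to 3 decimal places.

-0.047

At P_x = 21.17 and P_y = 15.2 and P_z = 14.92: Q_x = 1935.134.
∂Q_x/∂P_y = -6.
ε = (∂Q_x/∂P_y)(P_y/Q_x) = -6 × (15.2/1935.134) ≈ -0.047.
Since ε < 0, shoelaces and shoes are complements.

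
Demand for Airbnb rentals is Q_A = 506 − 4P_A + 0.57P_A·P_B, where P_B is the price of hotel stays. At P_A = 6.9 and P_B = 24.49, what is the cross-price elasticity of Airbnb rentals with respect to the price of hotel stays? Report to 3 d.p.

0.168

At P_A = 6.9 and P_B = 24.49: Q_A = 574.719.
∂Q_A/∂P_B = 0.57P_A = 0.57(6.9) = 3.9330.
ε = (∂Q_A/∂P_B)(P_B/Q_A) = 3.9330 × (24.49/574.719) ≈ 0.168.
ε > 0: substitutes.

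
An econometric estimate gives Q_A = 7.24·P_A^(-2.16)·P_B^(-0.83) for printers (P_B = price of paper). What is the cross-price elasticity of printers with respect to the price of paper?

-0.83

In a log-linear (constant-elasticity) demand function, the coefficient on the exponent of P_B is the cross-price elasticity.
ε = -0.83. Negative, so printers and paper are complements.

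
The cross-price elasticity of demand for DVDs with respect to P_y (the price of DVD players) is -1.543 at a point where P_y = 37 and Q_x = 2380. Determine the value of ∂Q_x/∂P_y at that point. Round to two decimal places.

-99.25

ε = (∂Q_x/∂P_y)·(P_y/Q_x) ⇒ ∂Q_x/∂P_y = ε·Q_x/P_y = -1.543 × 2380/37 ≈ -99.25.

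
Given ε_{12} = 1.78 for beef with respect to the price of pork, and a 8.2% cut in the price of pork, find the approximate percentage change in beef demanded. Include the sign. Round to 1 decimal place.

%ΔQ ≈ ε × %ΔP of pork = 1.78 × (-8.2%) = -14.6%.

-14.6%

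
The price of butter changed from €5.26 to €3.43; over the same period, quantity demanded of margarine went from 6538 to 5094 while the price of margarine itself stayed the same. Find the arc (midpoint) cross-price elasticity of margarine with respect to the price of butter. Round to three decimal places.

0.589

ΔQ_A = 5094 − 6538 = -1444; ΔP_B = 3.43 − 5.26 = -1.83.
Midpoints: Q̄_A = 5816.0, P̄_B = 4.34.
ε = (ΔQ_A/Q̄_A)/(ΔP_B/P̄_B) = (-1444/5816.0)/(-1.83/4.34) ≈ 0.589.
ε > 0: margarine and butter are substitutes.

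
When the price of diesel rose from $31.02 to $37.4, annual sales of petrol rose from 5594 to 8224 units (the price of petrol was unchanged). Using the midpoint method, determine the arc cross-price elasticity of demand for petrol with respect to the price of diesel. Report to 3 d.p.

2.041

ΔQ_A = 8224 − 5594 = 2630; ΔP_B = 37.4 − 31.02 = 6.38.
Midpoints: Q̄_A = 6909.0, P̄_B = 34.21.
ε = (ΔQ_A/Q̄_A)/(ΔP_B/P̄_B) = (2630/6909.0)/(6.38/34.21) ≈ 2.041.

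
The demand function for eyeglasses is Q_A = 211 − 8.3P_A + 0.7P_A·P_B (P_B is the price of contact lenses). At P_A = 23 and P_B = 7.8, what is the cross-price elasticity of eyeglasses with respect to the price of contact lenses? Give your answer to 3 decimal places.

0.862

At P_A = 23 and P_B = 7.8: Q_A = 145.68.
∂Q_A/∂P_B = 0.7P_A = 0.7(23) = 16.1000.
ε = (∂Q_A/∂P_B)(P_B/Q_A) = 16.1000 × (7.8/145.68) ≈ 0.862.
ε > 0: substitutes.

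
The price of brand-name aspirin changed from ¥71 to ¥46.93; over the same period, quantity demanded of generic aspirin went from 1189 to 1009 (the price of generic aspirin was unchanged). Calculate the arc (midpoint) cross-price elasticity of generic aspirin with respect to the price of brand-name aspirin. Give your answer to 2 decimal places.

0.40

ΔQ_A = 1009 − 1189 = -180; ΔP_B = 46.93 − 71 = -24.07.
Midpoints: Q̄_A = 1099.0, P̄_B = 58.97.
ε = (ΔQ_A/Q̄_A)/(ΔP_B/P̄_B) = (-180/1099.0)/(-24.07/58.97) ≈ 0.40.
ε > 0: generic aspirin and brand-name aspirin are substitutes.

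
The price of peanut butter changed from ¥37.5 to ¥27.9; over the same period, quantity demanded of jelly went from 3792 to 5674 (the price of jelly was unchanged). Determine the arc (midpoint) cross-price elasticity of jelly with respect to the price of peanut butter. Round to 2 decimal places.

-1.35

ΔQ_A = 5674 − 3792 = 1882; ΔP_B = 27.9 − 37.5 = -9.6.
Midpoints: Q̄_A = 4733.0, P̄_B = 32.70.
ε = (ΔQ_A/Q̄_A)/(ΔP_B/P̄_B) = (1882/4733.0)/(-9.6/32.70) ≈ -1.35.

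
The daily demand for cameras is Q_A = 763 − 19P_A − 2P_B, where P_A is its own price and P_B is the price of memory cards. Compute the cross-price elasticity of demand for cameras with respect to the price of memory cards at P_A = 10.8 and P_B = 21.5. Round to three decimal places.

-0.084

At P_A = 10.8 and P_B = 21.5: Q_A = 514.8.
∂Q_A/∂P_B = -2.
ε = (∂Q_A/∂P_B)(P_B/Q_A) = -2 × (21.5/514.8) ≈ -0.084.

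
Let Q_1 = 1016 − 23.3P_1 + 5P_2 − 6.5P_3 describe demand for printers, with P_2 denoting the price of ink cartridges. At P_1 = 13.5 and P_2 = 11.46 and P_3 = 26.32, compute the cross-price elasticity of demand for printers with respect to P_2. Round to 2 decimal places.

At P_1 = 13.5 and P_2 = 11.46 and P_3 = 26.32: Q_1 = 587.67.
∂Q_1/∂P_2 = 5.
ε = (∂Q_1/∂P_2)(P_2/Q_1) = 5 × (11.46/587.67) ≈ 0.10.
Since ε > 0, printers and ink cartridges are substitutes.

0.10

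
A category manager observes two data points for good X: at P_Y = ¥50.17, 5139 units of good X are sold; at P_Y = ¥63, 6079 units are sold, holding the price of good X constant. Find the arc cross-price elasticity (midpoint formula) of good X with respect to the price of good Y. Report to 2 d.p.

ΔQ_X = 6079 − 5139 = 940; ΔP_Y = 63 − 50.17 = 12.83.
Midpoints: Q̄_X = 5609.0, P̄_Y = 56.59.
ε = (ΔQ_X/Q̄_X)/(ΔP_Y/P̄_Y) = (940/5609.0)/(12.83/56.59) ≈ 0.74.

0.74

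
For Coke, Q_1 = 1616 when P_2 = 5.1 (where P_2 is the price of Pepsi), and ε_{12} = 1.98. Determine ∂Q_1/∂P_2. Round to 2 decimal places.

627.39

ε = (∂Q_1/∂P_2)·(P_2/Q_1) ⇒ ∂Q_1/∂P_2 = ε·Q_1/P_2 = 1.98 × 1616/5.1 ≈ 627.39.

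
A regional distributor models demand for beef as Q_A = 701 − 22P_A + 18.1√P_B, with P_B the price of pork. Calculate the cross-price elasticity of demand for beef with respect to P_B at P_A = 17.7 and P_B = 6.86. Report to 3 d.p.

At P_A = 17.7 and P_B = 6.86: Q_A = 359.007.
∂Q_A/∂P_B = 18.1/(2√P_B) = 18.1/(2√6.86) = 3.4553.
ε = (∂Q_A/∂P_B)(P_B/Q_A) = 3.4553 × (6.86/359.007) ≈ 0.066.

0.066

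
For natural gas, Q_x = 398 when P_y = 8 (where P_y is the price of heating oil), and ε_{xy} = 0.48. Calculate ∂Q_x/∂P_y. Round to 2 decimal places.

ε = (∂Q_x/∂P_y)·(P_y/Q_x) ⇒ ∂Q_x/∂P_y = ε·Q_x/P_y = 0.48 × 398/8 ≈ 23.88.

23.88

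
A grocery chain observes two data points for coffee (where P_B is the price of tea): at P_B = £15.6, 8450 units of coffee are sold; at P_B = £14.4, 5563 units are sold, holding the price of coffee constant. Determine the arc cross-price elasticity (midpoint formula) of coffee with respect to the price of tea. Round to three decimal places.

ΔQ_A = 5563 − 8450 = -2887; ΔP_B = 14.4 − 15.6 = -1.2.
Midpoints: Q̄_A = 7006.5, P̄_B = 15.00.
ε = (ΔQ_A/Q̄_A)/(ΔP_B/P̄_B) = (-2887/7006.5)/(-1.2/15.00) ≈ 5.151.
ε > 0: coffee and tea are substitutes.

5.151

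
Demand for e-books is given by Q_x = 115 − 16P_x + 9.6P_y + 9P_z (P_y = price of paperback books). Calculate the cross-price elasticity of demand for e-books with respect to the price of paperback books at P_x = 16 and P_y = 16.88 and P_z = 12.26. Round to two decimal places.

At P_x = 16 and P_y = 16.88 and P_z = 12.26: Q_x = 131.388.
∂Q_x/∂P_y = 9.6.
ε = (∂Q_x/∂P_y)(P_y/Q_x) = 9.6 × (16.88/131.388) ≈ 1.23.

1.23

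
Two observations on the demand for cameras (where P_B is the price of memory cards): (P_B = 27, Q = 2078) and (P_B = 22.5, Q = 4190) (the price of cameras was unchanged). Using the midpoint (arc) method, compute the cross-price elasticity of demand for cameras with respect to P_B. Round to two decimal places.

-3.71

ΔQ_A = 4190 − 2078 = 2112; ΔP_B = 22.5 − 27 = -4.5.
Midpoints: Q̄_A = 3134.0, P̄_B = 24.75.
ε = (ΔQ_A/Q̄_A)/(ΔP_B/P̄_B) = (2112/3134.0)/(-4.5/24.75) ≈ -3.71.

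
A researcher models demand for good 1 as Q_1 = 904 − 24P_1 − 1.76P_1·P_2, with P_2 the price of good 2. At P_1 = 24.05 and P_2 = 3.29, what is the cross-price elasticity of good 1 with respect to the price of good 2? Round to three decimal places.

At P_1 = 24.05 and P_2 = 3.29: Q_1 = 187.541.
∂Q_1/∂P_2 = -1.76P_1 = -1.76(24.05) = -42.3280.
ε = (∂Q_1/∂P_2)(P_2/Q_1) = -42.3280 × (3.29/187.541) ≈ -0.743.

-0.743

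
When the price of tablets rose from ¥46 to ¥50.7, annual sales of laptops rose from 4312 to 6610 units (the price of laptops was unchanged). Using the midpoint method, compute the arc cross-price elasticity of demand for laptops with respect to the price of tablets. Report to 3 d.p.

ΔQ_A = 6610 − 4312 = 2298; ΔP_B = 50.7 − 46 = 4.7.
Midpoints: Q̄_A = 5461.0, P̄_B = 48.35.
ε = (ΔQ_A/Q̄_A)/(ΔP_B/P̄_B) = (2298/5461.0)/(4.7/48.35) ≈ 4.329.

4.329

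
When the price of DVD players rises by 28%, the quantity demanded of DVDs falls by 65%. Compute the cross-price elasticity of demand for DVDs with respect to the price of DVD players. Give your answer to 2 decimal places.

ε = (%ΔQ of DVDs) / (%ΔP of DVD players) = (-65%) / (28%) ≈ -2.32.
Negative cross-price elasticity: complements.

-2.32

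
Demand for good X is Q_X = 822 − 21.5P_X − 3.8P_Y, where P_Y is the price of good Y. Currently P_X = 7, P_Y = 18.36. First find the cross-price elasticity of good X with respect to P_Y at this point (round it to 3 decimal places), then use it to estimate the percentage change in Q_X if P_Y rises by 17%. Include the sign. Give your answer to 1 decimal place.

At P_X = 7, P_Y = 18.36: Q_X = 601.732.
∂Q_X/∂P_Y = -3.8.
ε = (∂Q_X/∂P_Y)(P_Y/Q_X) = -3.8000 × 18.36/601.732 ≈ -0.116.
%ΔQ_X ≈ ε × %ΔP_Y = -0.116 × (17%) = -2.0%.

-2.0%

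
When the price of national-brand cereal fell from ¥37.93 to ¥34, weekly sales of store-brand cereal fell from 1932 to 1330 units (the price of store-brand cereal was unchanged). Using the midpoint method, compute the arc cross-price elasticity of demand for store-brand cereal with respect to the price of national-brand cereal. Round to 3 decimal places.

ΔQ_A = 1330 − 1932 = -602; ΔP_B = 34 − 37.93 = -3.93.
Midpoints: Q̄_A = 1631.0, P̄_B = 35.97.
ε = (ΔQ_A/Q̄_A)/(ΔP_B/P̄_B) = (-602/1631.0)/(-3.93/35.97) ≈ 3.378.
ε > 0: store-brand cereal and national-brand cereal are substitutes.

3.378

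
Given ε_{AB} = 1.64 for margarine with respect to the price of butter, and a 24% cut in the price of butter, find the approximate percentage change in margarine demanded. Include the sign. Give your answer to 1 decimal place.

-39.4%

%ΔQ ≈ ε × %ΔP of butter = 1.64 × (-24%) = -39.4%.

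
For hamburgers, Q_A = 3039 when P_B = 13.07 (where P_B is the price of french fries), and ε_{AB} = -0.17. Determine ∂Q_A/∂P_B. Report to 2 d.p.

-39.53

ε = (∂Q_A/∂P_B)·(P_B/Q_A) ⇒ ∂Q_A/∂P_B = ε·Q_A/P_B = -0.17 × 3039/13.07 ≈ -39.53.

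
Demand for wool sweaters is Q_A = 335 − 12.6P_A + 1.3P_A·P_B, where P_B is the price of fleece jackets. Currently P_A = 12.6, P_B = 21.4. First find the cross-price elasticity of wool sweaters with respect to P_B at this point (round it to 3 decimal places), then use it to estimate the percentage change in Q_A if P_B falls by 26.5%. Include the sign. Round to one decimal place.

At P_A = 12.6, P_B = 21.4: Q_A = 526.772.
∂Q_A/∂P_B = 1.3P_A = 16.3800.
ε = (∂Q_A/∂P_B)(P_B/Q_A) = 16.3800 × 21.4/526.772 ≈ 0.665.
%ΔQ_A ≈ ε × %ΔP_B = 0.665 × (-26.5%) = -17.6%.

-17.6%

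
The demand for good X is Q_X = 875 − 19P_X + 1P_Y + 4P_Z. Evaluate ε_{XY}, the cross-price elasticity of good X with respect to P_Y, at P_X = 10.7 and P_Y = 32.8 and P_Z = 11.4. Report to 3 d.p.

At P_X = 10.7 and P_Y = 32.8 and P_Z = 11.4: Q_X = 750.1.
∂Q_X/∂P_Y = 1.
ε = (∂Q_X/∂P_Y)(P_Y/Q_X) = 1 × (32.8/750.1) ≈ 0.044.
Since ε > 0, good X and good Y are substitutes.

0.044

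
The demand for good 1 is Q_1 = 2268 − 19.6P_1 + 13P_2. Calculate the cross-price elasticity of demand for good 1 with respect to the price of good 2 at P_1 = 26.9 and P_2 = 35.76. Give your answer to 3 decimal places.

0.211

At P_1 = 26.9 and P_2 = 35.76: Q_1 = 2205.64.
∂Q_1/∂P_2 = 13.
ε = (∂Q_1/∂P_2)(P_2/Q_1) = 13 × (35.76/2205.64) ≈ 0.211.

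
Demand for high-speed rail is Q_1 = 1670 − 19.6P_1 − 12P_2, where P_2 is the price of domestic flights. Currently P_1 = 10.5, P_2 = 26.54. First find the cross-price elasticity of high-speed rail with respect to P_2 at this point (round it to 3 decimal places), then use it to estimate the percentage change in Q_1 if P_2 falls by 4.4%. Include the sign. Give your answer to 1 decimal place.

1.2%

At P_1 = 10.5, P_2 = 26.54: Q_1 = 1145.72.
∂Q_1/∂P_2 = -12.
ε = (∂Q_1/∂P_2)(P_2/Q_1) = -12.0000 × 26.54/1145.72 ≈ -0.278.
%ΔQ_1 ≈ ε × %ΔP_2 = -0.278 × (-4.4%) = 1.2%.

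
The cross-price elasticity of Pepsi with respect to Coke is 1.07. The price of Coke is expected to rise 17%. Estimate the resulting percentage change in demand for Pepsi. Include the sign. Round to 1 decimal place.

%ΔQ ≈ ε × %ΔP of Coke = 1.07 × (17%) = 18.2%.

18.2%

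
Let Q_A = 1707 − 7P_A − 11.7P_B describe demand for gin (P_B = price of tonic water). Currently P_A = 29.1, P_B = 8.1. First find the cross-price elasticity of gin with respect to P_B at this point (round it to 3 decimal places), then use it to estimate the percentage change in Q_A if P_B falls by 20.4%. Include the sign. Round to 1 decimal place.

1.4%

At P_A = 29.1, P_B = 8.1: Q_A = 1408.53.
∂Q_A/∂P_B = -11.7.
ε = (∂Q_A/∂P_B)(P_B/Q_A) = -11.7000 × 8.1/1408.53 ≈ -0.067.
%ΔQ_A ≈ ε × %ΔP_B = -0.067 × (-20.4%) = 1.4%.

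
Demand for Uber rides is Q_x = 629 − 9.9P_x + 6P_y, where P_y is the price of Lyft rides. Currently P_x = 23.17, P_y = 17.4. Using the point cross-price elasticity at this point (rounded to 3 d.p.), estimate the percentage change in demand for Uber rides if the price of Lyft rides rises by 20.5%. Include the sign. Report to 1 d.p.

4.2%

At P_x = 23.17, P_y = 17.4: Q_x = 504.017.
∂Q_x/∂P_y = 6.
ε = (∂Q_x/∂P_y)(P_y/Q_x) = 6.0000 × 17.4/504.017 ≈ 0.207.
%ΔQ_x ≈ ε × %ΔP_y = 0.207 × (20.5%) = 4.2%.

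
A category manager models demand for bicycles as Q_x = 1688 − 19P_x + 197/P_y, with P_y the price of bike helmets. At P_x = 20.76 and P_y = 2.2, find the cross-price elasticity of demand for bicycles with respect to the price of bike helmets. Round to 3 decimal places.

At P_x = 20.76 and P_y = 2.2: Q_x = 1383.105.
∂Q_x/∂P_y = −197/P_y² = -40.7025.
ε = (∂Q_x/∂P_y)(P_y/Q_x) = -40.7025 × (2.2/1383.105) ≈ -0.065.

-0.065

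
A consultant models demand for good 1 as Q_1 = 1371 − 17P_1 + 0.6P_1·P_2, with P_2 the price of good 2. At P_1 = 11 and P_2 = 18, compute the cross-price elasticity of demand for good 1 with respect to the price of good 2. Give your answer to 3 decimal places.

At P_1 = 11 and P_2 = 18: Q_1 = 1302.8.
∂Q_1/∂P_2 = 0.6P_1 = 0.6(11) = 6.6000.
ε = (∂Q_1/∂P_2)(P_2/Q_1) = 6.6000 × (18/1302.8) ≈ 0.091.

0.091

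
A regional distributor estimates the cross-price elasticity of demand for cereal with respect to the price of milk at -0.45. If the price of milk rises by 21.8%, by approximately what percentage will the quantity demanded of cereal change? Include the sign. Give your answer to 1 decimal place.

-9.8%

%ΔQ ≈ ε × %ΔP of milk = -0.45 × (21.8%) = -9.8%.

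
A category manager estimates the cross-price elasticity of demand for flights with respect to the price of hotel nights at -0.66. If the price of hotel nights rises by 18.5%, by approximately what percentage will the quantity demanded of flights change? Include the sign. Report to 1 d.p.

-12.2%

%ΔQ ≈ ε × %ΔP of hotel nights = -0.66 × (18.5%) = -12.2%.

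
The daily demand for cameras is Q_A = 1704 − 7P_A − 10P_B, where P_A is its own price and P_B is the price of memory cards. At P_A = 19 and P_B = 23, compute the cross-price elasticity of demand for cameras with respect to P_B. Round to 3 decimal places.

-0.172

At P_A = 19 and P_B = 23: Q_A = 1341.
∂Q_A/∂P_B = -10.
ε = (∂Q_A/∂P_B)(P_B/Q_A) = -10 × (23/1341) ≈ -0.172.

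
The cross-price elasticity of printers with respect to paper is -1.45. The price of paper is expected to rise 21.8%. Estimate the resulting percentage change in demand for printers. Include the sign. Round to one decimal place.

%ΔQ ≈ ε × %ΔP of paper = -1.45 × (21.8%) = -31.6%.
Demand for printers falls by about 31.6%.

-31.6%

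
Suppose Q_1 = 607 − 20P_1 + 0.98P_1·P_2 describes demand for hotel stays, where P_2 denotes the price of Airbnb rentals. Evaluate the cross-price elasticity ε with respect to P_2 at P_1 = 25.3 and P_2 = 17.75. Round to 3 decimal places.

At P_1 = 25.3 and P_2 = 17.75: Q_1 = 541.093.
∂Q_1/∂P_2 = 0.98P_1 = 0.98(25.3) = 24.7940.
ε = (∂Q_1/∂P_2)(P_2/Q_1) = 24.7940 × (17.75/541.093) ≈ 0.813.
ε > 0: substitutes.

0.813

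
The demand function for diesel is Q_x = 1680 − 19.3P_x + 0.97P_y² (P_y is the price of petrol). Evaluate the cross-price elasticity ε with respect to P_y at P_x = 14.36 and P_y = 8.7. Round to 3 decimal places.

At P_x = 14.36 and P_y = 8.7: Q_x = 1476.271.
∂Q_x/∂P_y = 1.94P_y = 1.94(8.7) = 16.8780.
ε = (∂Q_x/∂P_y)(P_y/Q_x) = 16.8780 × (8.7/1476.271) ≈ 0.099.

0.099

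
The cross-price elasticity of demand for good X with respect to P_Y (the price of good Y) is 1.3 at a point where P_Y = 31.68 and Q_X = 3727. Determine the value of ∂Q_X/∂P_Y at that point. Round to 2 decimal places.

152.94

ε = (∂Q_X/∂P_Y)·(P_Y/Q_X) ⇒ ∂Q_X/∂P_Y = ε·Q_X/P_Y = 1.3 × 3727/31.68 ≈ 152.94.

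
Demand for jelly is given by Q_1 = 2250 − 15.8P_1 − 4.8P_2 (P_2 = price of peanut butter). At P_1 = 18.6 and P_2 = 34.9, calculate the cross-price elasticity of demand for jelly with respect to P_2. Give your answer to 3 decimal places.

-0.094

At P_1 = 18.6 and P_2 = 34.9: Q_1 = 1788.6.
∂Q_1/∂P_2 = -4.8.
ε = (∂Q_1/∂P_2)(P_2/Q_1) = -4.8 × (34.9/1788.6) ≈ -0.094.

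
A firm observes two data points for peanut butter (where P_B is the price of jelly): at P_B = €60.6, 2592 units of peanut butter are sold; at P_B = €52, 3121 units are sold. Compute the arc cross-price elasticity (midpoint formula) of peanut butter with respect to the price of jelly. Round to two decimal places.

ΔQ_A = 3121 − 2592 = 529; ΔP_B = 52 − 60.6 = -8.6.
Midpoints: Q̄_A = 2856.5, P̄_B = 56.30.
ε = (ΔQ_A/Q̄_A)/(ΔP_B/P̄_B) = (529/2856.5)/(-8.6/56.30) ≈ -1.21.

-1.21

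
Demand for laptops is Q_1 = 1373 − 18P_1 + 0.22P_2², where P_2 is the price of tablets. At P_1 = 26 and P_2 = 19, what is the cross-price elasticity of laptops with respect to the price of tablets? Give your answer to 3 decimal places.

0.161

At P_1 = 26 and P_2 = 19: Q_1 = 984.42.
∂Q_1/∂P_2 = 0.44P_2 = 0.44(19) = 8.3600.
ε = (∂Q_1/∂P_2)(P_2/Q_1) = 8.3600 × (19/984.42) ≈ 0.161.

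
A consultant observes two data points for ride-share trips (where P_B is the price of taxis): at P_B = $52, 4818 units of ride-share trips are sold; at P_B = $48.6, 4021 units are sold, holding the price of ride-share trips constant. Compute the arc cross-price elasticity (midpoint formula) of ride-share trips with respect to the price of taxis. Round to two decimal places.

2.67

ΔQ_A = 4021 − 4818 = -797; ΔP_B = 48.6 − 52 = -3.4.
Midpoints: Q̄_A = 4419.5, P̄_B = 50.30.
ε = (ΔQ_A/Q̄_A)/(ΔP_B/P̄_B) = (-797/4419.5)/(-3.4/50.30) ≈ 2.67.
ε > 0: ride-share trips and taxis are substitutes.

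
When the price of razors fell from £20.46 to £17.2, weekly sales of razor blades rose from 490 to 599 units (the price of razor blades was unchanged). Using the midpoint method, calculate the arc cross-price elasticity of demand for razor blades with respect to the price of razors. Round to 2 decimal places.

ΔQ_A = 599 − 490 = 109; ΔP_B = 17.2 − 20.46 = -3.26.
Midpoints: Q̄_A = 544.5, P̄_B = 18.83.
ε = (ΔQ_A/Q̄_A)/(ΔP_B/P̄_B) = (109/544.5)/(-3.26/18.83) ≈ -1.16.

-1.16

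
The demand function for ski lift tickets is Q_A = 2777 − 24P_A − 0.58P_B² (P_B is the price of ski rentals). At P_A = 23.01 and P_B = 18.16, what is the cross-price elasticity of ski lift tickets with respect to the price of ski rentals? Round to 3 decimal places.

At P_A = 23.01 and P_B = 18.16: Q_A = 2033.484.
∂Q_A/∂P_B = -1.16P_B = -1.16(18.16) = -21.0656.
ε = (∂Q_A/∂P_B)(P_B/Q_A) = -21.0656 × (18.16/2033.484) ≈ -0.188.
ε < 0: complements.

-0.188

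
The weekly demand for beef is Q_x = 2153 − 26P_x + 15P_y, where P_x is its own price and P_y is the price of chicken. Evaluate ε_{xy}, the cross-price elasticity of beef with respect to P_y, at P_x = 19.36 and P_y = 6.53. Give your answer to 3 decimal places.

At P_x = 19.36 and P_y = 6.53: Q_x = 1747.59.
∂Q_x/∂P_y = 15.
ε = (∂Q_x/∂P_y)(P_y/Q_x) = 15 × (6.53/1747.59) ≈ 0.056.
Since ε > 0, beef and chicken are substitutes.

0.056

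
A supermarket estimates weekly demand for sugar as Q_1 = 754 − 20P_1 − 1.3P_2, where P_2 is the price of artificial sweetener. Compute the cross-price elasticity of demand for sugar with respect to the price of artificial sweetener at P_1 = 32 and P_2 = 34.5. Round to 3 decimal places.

At P_1 = 32 and P_2 = 34.5: Q_1 = 69.15.
∂Q_1/∂P_2 = -1.3.
ε = (∂Q_1/∂P_2)(P_2/Q_1) = -1.3 × (34.5/69.15) ≈ -0.649.
Since ε < 0, sugar and artificial sweetener are complements.

-0.649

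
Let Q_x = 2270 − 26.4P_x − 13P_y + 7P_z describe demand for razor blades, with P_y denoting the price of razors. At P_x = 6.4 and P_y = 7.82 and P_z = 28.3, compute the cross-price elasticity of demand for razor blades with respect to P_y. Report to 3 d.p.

-0.046

At P_x = 6.4 and P_y = 7.82 and P_z = 28.3: Q_x = 2197.48.
∂Q_x/∂P_y = -13.
ε = (∂Q_x/∂P_y)(P_y/Q_x) = -13 × (7.82/2197.48) ≈ -0.046.
Since ε < 0, razor blades and razors are complements.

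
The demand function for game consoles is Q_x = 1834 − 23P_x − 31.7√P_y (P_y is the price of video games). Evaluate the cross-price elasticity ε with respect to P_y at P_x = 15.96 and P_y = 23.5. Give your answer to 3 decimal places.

-0.059

At P_x = 15.96 and P_y = 23.5: Q_x = 1313.249.
∂Q_x/∂P_y = -31.7/(2√P_y) = -31.7/(2√23.5) = -3.2696.
ε = (∂Q_x/∂P_y)(P_y/Q_x) = -3.2696 × (23.5/1313.249) ≈ -0.059.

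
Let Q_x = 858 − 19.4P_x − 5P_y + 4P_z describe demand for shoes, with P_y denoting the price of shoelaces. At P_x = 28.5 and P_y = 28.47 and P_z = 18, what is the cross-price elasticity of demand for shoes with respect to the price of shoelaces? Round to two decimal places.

-0.61

At P_x = 28.5 and P_y = 28.47 and P_z = 18: Q_x = 234.75.
∂Q_x/∂P_y = -5.
ε = (∂Q_x/∂P_y)(P_y/Q_x) = -5 × (28.47/234.75) ≈ -0.61.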